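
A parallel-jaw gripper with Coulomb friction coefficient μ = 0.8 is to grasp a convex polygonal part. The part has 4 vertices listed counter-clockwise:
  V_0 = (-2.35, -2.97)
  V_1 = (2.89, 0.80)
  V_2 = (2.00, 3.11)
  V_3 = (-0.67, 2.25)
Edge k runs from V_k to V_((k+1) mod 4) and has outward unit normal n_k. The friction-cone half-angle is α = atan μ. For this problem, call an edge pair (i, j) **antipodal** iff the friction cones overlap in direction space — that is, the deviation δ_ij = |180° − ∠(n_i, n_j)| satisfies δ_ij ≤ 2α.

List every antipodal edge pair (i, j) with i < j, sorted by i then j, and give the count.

count = 3; pairs: (0,2), (0,3), (1,3)

α = atan 0.8 = 38.66°;  2α = 77.32°
n_0 = (+0.5840, -0.8117)
n_1 = (+0.9331, +0.3595)
n_2 = (-0.3066, +0.9518)
n_3 = (-0.9519, +0.3064)
  (0,1): δ = 104.66°  ·
  (0,2): δ = 17.88°  ✓
  (0,3): δ = 36.43°  ✓
  (1,2): δ = 93.22°  ·
  (1,3): δ = 38.91°  ✓
  (2,3): δ = 125.69°  ·
antipodal pairs: 3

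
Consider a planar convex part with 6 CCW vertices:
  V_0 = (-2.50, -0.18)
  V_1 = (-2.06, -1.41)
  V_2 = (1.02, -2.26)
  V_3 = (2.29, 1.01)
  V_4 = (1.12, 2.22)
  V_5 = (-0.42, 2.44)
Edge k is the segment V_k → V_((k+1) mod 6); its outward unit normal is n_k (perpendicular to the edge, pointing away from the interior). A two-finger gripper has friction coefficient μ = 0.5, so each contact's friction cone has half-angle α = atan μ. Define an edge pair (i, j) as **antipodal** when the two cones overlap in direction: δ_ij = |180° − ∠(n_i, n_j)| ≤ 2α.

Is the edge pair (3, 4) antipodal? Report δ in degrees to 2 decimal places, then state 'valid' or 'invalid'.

δ = 142.17°, invalid

α = atan 0.5 = 26.57°;  2α = 53.13°
edge 3: e_3 = (-1.17, +1.21);  n_3 = (+0.7189, +0.6951)
edge 4: e_4 = (-1.54, +0.22);  n_4 = (+0.1414, +0.9899)
∠(n_3, n_4) = 37.83°
δ = |180° − 37.83°| = 142.17°
142.17° > 2α = 53.13°  →  invalid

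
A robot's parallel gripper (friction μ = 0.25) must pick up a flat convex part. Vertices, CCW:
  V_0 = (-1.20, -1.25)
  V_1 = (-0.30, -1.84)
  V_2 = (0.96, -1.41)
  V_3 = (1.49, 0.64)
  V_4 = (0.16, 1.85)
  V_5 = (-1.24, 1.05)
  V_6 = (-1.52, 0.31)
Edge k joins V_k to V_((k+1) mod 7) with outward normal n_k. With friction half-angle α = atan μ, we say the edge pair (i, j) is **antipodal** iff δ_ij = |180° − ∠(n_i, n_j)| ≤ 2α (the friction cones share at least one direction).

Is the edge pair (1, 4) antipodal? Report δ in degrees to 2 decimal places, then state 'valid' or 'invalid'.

δ = 10.90°, valid

α = atan 0.25 = 14.04°;  2α = 28.07°
edge 1: e_1 = (+1.26, +0.43);  n_1 = (+0.3230, -0.9464)
edge 4: e_4 = (-1.40, -0.80);  n_4 = (-0.4961, +0.8682)
∠(n_1, n_4) = 169.10°
δ = |180° − 169.10°| = 10.90°
10.90° ≤ 2α = 28.07°  →  valid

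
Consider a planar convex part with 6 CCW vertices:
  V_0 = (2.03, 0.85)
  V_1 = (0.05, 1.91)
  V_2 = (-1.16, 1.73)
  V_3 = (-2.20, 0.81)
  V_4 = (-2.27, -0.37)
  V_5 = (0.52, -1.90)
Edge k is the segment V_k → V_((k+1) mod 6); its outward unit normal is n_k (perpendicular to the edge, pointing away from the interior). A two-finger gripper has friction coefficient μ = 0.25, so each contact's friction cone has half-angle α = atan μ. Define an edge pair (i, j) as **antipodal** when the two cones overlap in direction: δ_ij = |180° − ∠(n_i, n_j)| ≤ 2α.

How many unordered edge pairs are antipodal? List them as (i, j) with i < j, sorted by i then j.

count = 3; pairs: (0,4), (2,5), (3,5)

α = atan 0.25 = 14.04°;  2α = 28.07°
n_0 = (+0.4720, +0.8816)
n_1 = (-0.1471, +0.9891)
n_2 = (-0.6626, +0.7490)
n_3 = (-0.9982, +0.0592)
n_4 = (-0.4808, -0.8768)
n_5 = (+0.8766, -0.4813)
  (0,1): δ = 143.38°  ·
  (0,2): δ = 110.34°  ·
  (0,3): δ = 65.23°  ·
  (0,4): δ = 0.58°  ✓
  (0,5): δ = 89.39°  ·
  (1,2): δ = 146.96°  ·
  (1,3): δ = 101.86°  ·
  (1,4): δ = 37.20°  ·
  (1,5): δ = 52.77°  ·
  (2,3): δ = 134.89°  ·
  (2,4): δ = 70.24°  ·
  (2,5): δ = 19.73°  ✓
  (3,4): δ = 115.34°  ·
  (3,5): δ = 25.38°  ✓
  (4,5): δ = 90.03°  ·
antipodal pairs: 3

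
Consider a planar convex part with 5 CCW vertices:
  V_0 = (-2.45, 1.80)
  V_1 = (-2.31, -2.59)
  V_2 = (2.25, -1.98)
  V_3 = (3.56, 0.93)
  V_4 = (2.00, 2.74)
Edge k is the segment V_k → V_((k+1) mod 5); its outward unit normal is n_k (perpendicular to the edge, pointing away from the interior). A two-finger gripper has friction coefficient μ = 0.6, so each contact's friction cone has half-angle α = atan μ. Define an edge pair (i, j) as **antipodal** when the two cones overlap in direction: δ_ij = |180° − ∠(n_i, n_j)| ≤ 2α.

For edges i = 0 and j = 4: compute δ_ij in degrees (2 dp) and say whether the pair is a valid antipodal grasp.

α = atan 0.6 = 30.96°;  2α = 61.93°
edge 0: e_0 = (+0.14, -4.39);  n_0 = (-0.9995, -0.0319)
edge 4: e_4 = (-4.45, -0.94);  n_4 = (-0.2067, +0.9784)
∠(n_0, n_4) = 79.90°
δ = |180° − 79.90°| = 100.10°
100.10° > 2α = 61.93°  →  invalid

δ = 100.10°, invalid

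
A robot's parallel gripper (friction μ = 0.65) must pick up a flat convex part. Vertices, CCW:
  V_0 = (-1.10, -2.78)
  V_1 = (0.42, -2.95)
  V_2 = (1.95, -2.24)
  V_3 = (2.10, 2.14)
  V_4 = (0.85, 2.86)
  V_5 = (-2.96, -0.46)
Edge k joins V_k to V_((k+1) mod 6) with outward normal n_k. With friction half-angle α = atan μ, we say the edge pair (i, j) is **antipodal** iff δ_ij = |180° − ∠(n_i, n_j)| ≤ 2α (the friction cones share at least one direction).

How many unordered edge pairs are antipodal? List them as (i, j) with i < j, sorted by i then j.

α = atan 0.65 = 33.02°;  2α = 66.05°
n_0 = (-0.1111, -0.9938)
n_1 = (+0.4209, -0.9071)
n_2 = (+0.9994, -0.0342)
n_3 = (+0.4991, +0.8665)
n_4 = (-0.6570, +0.7539)
n_5 = (-0.7802, -0.6255)
  (0,1): δ = 148.72°  ·
  (0,2): δ = 85.58°  ·
  (0,3): δ = 23.56°  ✓
  (0,4): δ = 47.45°  ✓
  (0,5): δ = 135.10°  ·
  (1,2): δ = 116.86°  ·
  (1,3): δ = 54.84°  ✓
  (1,4): δ = 16.17°  ✓
  (1,5): δ = 103.83°  ·
  (2,3): δ = 117.98°  ·
  (2,4): δ = 46.97°  ✓
  (2,5): δ = 40.68°  ✓
  (3,4): δ = 108.99°  ·
  (3,5): δ = 21.34°  ✓
  (4,5): δ = 92.35°  ·
antipodal pairs: 7

count = 7; pairs: (0,3), (0,4), (1,3), (1,4), (2,4), (2,5), (3,5)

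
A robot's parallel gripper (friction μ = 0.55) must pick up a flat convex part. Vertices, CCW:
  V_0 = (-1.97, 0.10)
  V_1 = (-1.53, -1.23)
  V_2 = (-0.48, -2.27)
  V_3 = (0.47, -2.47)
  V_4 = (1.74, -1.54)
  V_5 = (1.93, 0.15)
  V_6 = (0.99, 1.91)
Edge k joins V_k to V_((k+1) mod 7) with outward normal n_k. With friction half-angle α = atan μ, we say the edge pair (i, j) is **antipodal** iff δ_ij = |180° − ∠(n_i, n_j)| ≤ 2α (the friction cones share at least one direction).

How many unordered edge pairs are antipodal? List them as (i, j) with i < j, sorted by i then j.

count = 8; pairs: (0,4), (0,5), (1,4), (1,5), (2,5), (2,6), (3,6), (4,6)

α = atan 0.55 = 28.81°;  2α = 57.62°
n_0 = (-0.9494, -0.3141)
n_1 = (-0.7037, -0.7105)
n_2 = (-0.2060, -0.9785)
n_3 = (+0.5908, -0.8068)
n_4 = (+0.9937, -0.1117)
n_5 = (+0.8821, +0.4711)
n_6 = (-0.5217, +0.8531)
  (0,1): δ = 153.03°  ·
  (0,2): δ = 120.19°  ·
  (0,3): δ = 72.09°  ·
  (0,4): δ = 24.72°  ✓
  (0,5): δ = 9.80°  ✓
  (0,6): δ = 103.14°  ·
  (1,2): δ = 147.16°  ·
  (1,3): δ = 99.06°  ·
  (1,4): δ = 51.69°  ✓
  (1,5): δ = 17.17°  ✓
  (1,6): δ = 76.17°  ·
  (2,3): δ = 131.90°  ·
  (2,4): δ = 84.53°  ·
  (2,5): δ = 50.01°  ✓
  (2,6): δ = 43.33°  ✓
  (3,4): δ = 132.63°  ·
  (3,5): δ = 98.11°  ·
  (3,6): δ = 4.77°  ✓
  (4,5): δ = 145.48°  ·
  (4,6): δ = 52.14°  ✓
  (5,6): δ = 86.66°  ·
antipodal pairs: 8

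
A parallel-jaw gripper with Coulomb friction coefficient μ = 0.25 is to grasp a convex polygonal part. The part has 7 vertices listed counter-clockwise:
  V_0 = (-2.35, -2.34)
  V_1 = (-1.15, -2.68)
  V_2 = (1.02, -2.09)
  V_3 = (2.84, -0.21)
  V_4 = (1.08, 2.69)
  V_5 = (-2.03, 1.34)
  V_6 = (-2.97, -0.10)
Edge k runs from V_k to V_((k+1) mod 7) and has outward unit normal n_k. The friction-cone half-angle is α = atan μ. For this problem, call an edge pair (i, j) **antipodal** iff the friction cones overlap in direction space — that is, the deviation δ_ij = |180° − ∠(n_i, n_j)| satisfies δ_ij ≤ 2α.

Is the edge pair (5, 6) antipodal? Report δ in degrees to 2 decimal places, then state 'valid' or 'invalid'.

α = atan 0.25 = 14.04°;  2α = 28.07°
edge 5: e_5 = (-0.94, -1.44);  n_5 = (-0.8374, +0.5466)
edge 6: e_6 = (+0.62, -2.24);  n_6 = (-0.9638, -0.2668)
∠(n_5, n_6) = 48.61°
δ = |180° − 48.61°| = 131.39°
131.39° > 2α = 28.07°  →  invalid

δ = 131.39°, invalid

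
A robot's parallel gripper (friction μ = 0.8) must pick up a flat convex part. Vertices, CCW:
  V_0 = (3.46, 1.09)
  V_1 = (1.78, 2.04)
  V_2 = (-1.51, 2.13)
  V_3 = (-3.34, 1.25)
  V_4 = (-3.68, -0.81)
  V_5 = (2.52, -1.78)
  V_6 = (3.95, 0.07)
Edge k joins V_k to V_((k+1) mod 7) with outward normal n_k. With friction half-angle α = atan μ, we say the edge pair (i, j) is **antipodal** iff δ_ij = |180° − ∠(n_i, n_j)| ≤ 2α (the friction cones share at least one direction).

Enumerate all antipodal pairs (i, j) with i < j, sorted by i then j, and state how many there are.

α = atan 0.8 = 38.66°;  2α = 77.32°
n_0 = (+0.4922, +0.8705)
n_1 = (+0.0273, +0.9996)
n_2 = (-0.4334, +0.9012)
n_3 = (-0.9867, +0.1628)
n_4 = (-0.1546, -0.9880)
n_5 = (+0.7912, -0.6116)
n_6 = (+0.9014, +0.4330)
  (0,1): δ = 152.08°  ·
  (0,2): δ = 124.83°  ·
  (0,3): δ = 69.88°  ✓
  (0,4): δ = 20.60°  ✓
  (0,5): δ = 81.78°  ·
  (0,6): δ = 145.15°  ·
  (1,2): δ = 152.75°  ·
  (1,3): δ = 97.81°  ·
  (1,4): δ = 7.32°  ✓
  (1,5): δ = 53.86°  ✓
  (1,6): δ = 117.23°  ·
  (2,3): δ = 125.05°  ·
  (2,4): δ = 34.57°  ✓
  (2,5): δ = 26.62°  ✓
  (2,6): δ = 89.98°  ·
  (3,4): δ = 89.52°  ·
  (3,5): δ = 28.33°  ✓
  (3,6): δ = 35.03°  ✓
  (4,5): δ = 118.81°  ·
  (4,6): δ = 55.45°  ✓
  (5,6): δ = 116.64°  ·
antipodal pairs: 9

count = 9; pairs: (0,3), (0,4), (1,4), (1,5), (2,4), (2,5), (3,5), (3,6), (4,6)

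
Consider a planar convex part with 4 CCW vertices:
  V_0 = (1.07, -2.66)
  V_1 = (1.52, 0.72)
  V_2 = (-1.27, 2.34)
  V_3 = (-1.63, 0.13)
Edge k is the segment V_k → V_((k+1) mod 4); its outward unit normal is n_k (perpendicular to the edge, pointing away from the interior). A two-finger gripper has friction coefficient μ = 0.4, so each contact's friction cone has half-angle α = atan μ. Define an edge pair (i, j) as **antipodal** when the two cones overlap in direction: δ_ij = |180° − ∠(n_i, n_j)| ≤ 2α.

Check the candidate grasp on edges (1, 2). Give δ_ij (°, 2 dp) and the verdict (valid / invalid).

α = atan 0.4 = 21.80°;  2α = 43.60°
edge 1: e_1 = (-2.79, +1.62);  n_1 = (+0.5021, +0.8648)
edge 2: e_2 = (-0.36, -2.21);  n_2 = (-0.9870, +0.1608)
∠(n_1, n_2) = 110.89°
δ = |180° − 110.89°| = 69.11°
69.11° > 2α = 43.60°  →  invalid

δ = 69.11°, invalid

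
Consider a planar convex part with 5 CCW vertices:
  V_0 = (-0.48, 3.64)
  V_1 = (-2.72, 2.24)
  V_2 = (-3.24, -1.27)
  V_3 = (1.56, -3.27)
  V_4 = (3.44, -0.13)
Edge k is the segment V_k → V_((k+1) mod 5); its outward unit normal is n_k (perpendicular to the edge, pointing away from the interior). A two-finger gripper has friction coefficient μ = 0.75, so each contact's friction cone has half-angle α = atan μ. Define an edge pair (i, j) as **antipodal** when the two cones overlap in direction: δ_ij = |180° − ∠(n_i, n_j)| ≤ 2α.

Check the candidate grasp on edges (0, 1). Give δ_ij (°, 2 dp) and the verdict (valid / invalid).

α = atan 0.75 = 36.87°;  2α = 73.74°
edge 0: e_0 = (-2.24, -1.40);  n_0 = (-0.5300, +0.8480)
edge 1: e_1 = (-0.52, -3.51);  n_1 = (-0.9892, +0.1465)
∠(n_0, n_1) = 49.57°
δ = |180° − 49.57°| = 130.43°
130.43° > 2α = 73.74°  →  invalid

δ = 130.43°, invalid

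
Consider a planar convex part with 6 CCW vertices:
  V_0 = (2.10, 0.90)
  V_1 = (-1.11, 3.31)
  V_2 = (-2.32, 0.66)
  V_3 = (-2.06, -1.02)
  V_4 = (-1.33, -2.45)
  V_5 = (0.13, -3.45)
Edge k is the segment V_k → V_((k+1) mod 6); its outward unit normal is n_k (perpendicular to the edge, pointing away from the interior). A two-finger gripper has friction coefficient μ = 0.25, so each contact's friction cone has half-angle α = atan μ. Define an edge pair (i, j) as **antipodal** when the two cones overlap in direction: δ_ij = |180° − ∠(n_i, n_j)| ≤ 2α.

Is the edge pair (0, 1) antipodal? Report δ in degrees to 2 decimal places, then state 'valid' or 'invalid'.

δ = 77.64°, invalid

α = atan 0.25 = 14.04°;  2α = 28.07°
edge 0: e_0 = (-3.21, +2.41);  n_0 = (+0.6004, +0.7997)
edge 1: e_1 = (-1.21, -2.65);  n_1 = (-0.9097, +0.4154)
∠(n_0, n_1) = 102.36°
δ = |180° − 102.36°| = 77.64°
77.64° > 2α = 28.07°  →  invalid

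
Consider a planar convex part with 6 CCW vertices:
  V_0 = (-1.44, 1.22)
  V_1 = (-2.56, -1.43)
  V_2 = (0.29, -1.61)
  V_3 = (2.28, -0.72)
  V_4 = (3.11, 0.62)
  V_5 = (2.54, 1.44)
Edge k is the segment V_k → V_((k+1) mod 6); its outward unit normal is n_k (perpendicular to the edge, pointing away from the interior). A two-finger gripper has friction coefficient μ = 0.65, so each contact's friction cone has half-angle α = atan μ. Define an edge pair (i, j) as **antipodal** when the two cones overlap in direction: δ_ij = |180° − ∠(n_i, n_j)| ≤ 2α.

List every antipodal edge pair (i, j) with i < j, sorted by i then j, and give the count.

count = 7; pairs: (0,2), (0,3), (0,4), (1,4), (1,5), (2,5), (3,5)

α = atan 0.65 = 33.02°;  2α = 66.05°
n_0 = (-0.9211, +0.3893)
n_1 = (-0.0630, -0.9980)
n_2 = (+0.4083, -0.9129)
n_3 = (+0.8501, -0.5266)
n_4 = (+0.8211, +0.5708)
n_5 = (-0.0552, +0.9985)
  (0,1): δ = 70.70°  ·
  (0,2): δ = 42.99°  ✓
  (0,3): δ = 8.86°  ✓
  (0,4): δ = 57.71°  ✓
  (0,5): δ = 116.07°  ·
  (1,2): δ = 152.29°  ·
  (1,3): δ = 118.16°  ·
  (1,4): δ = 51.58°  ✓
  (1,5): δ = 6.78°  ✓
  (2,3): δ = 145.87°  ·
  (2,4): δ = 79.29°  ·
  (2,5): δ = 20.93°  ✓
  (3,4): δ = 113.42°  ·
  (3,5): δ = 55.06°  ✓
  (4,5): δ = 121.64°  ·
antipodal pairs: 7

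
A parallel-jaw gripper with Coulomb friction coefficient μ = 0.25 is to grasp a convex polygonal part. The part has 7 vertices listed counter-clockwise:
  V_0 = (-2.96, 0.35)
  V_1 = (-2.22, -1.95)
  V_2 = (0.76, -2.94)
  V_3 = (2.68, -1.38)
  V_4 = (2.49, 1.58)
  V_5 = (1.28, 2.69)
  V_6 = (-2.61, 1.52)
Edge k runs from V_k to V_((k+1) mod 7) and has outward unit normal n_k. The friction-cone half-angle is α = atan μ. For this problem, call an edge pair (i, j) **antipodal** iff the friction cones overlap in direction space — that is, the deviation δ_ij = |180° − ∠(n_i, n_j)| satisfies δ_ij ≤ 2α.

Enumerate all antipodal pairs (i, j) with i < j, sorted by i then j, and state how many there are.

α = atan 0.25 = 14.04°;  2α = 28.07°
n_0 = (-0.9519, -0.3063)
n_1 = (-0.3153, -0.9490)
n_2 = (+0.6306, -0.7761)
n_3 = (+0.9979, +0.0641)
n_4 = (+0.6760, +0.7369)
n_5 = (-0.2880, +0.9576)
n_6 = (-0.9581, +0.2866)
  (0,1): δ = 126.21°  ·
  (0,2): δ = 68.74°  ·
  (0,3): δ = 14.16°  ✓
  (0,4): δ = 29.63°  ·
  (0,5): δ = 88.90°  ·
  (0,6): δ = 145.51°  ·
  (1,2): δ = 122.53°  ·
  (1,3): δ = 67.95°  ·
  (1,4): δ = 24.15°  ✓
  (1,5): δ = 35.12°  ·
  (1,6): δ = 91.72°  ·
  (2,3): δ = 125.42°  ·
  (2,4): δ = 81.63°  ·
  (2,5): δ = 22.35°  ✓
  (2,6): δ = 34.25°  ·
  (3,4): δ = 136.20°  ·
  (3,5): δ = 76.93°  ·
  (3,6): δ = 20.33°  ✓
  (4,5): δ = 120.73°  ·
  (4,6): δ = 64.12°  ·
  (5,6): δ = 123.39°  ·
antipodal pairs: 4

count = 4; pairs: (0,3), (1,4), (2,5), (3,6)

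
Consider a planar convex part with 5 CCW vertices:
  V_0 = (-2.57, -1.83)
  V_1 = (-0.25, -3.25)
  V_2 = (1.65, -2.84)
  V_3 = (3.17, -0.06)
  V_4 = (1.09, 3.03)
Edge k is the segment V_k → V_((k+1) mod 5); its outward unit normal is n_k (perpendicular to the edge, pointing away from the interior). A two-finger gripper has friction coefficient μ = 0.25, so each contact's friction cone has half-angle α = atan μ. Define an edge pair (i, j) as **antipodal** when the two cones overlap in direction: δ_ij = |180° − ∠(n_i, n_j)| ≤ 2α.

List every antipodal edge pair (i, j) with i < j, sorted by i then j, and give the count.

α = atan 0.25 = 14.04°;  2α = 28.07°
n_0 = (-0.5220, -0.8529)
n_1 = (+0.2109, -0.9775)
n_2 = (+0.8774, -0.4797)
n_3 = (+0.8296, +0.5584)
n_4 = (-0.7988, +0.6016)
  (0,1): δ = 136.35°  ·
  (0,2): δ = 87.20°  ·
  (0,3): δ = 24.58°  ✓
  (0,4): δ = 84.49°  ·
  (1,2): δ = 130.85°  ·
  (1,3): δ = 68.23°  ·
  (1,4): δ = 40.84°  ·
  (2,3): δ = 117.39°  ·
  (2,4): δ = 8.31°  ✓
  (3,4): δ = 70.93°  ·
antipodal pairs: 2

count = 2; pairs: (0,3), (2,4)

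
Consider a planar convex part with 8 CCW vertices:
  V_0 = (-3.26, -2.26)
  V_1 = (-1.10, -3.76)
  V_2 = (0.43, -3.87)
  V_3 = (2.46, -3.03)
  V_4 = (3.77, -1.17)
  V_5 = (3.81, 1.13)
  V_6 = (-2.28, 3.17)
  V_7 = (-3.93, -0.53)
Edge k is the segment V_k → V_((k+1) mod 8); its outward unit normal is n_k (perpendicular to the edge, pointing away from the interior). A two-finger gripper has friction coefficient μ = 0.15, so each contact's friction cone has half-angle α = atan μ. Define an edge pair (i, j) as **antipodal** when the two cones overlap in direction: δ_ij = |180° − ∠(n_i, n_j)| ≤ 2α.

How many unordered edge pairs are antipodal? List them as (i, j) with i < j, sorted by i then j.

count = 3; pairs: (0,5), (1,5), (3,6)

α = atan 0.15 = 8.53°;  2α = 17.06°
n_0 = (-0.5704, -0.8214)
n_1 = (-0.0717, -0.9974)
n_2 = (+0.3824, -0.9240)
n_3 = (+0.8176, -0.5758)
n_4 = (+0.9998, -0.0174)
n_5 = (+0.3176, +0.9482)
n_6 = (-0.9133, +0.4073)
n_7 = (-0.9325, -0.3611)
  (0,1): δ = 149.33°  ·
  (0,2): δ = 122.74°  ·
  (0,3): δ = 90.38°  ·
  (0,4): δ = 56.22°  ·
  (0,5): δ = 16.26°  ✓
  (0,6): δ = 100.74°  ·
  (0,7): δ = 145.95°  ·
  (1,2): δ = 153.41°  ·
  (1,3): δ = 121.04°  ·
  (1,4): δ = 86.88°  ·
  (1,5): δ = 14.41°  ✓
  (1,6): δ = 70.08°  ·
  (1,7): δ = 115.28°  ·
  (2,3): δ = 147.64°  ·
  (2,4): δ = 113.48°  ·
  (2,5): δ = 41.00°  ·
  (2,6): δ = 43.49°  ·
  (2,7): δ = 88.69°  ·
  (3,4): δ = 145.84°  ·
  (3,5): δ = 73.36°  ·
  (3,6): δ = 11.12°  ✓
  (3,7): δ = 56.33°  ·
  (4,5): δ = 107.52°  ·
  (4,6): δ = 23.04°  ·
  (4,7): δ = 22.17°  ·
  (5,6): δ = 95.51°  ·
  (5,7): δ = 50.31°  ·
  (6,7): δ = 134.80°  ·
antipodal pairs: 3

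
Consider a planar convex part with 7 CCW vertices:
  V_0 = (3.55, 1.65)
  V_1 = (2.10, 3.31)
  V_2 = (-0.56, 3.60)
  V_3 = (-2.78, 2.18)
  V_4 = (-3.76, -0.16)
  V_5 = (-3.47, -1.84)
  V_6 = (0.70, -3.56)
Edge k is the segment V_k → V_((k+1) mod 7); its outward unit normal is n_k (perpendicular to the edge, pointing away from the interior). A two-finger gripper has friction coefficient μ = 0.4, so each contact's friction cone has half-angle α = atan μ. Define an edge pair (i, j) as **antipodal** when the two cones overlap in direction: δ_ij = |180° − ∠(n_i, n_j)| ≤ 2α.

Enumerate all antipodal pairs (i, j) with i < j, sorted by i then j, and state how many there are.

α = atan 0.4 = 21.80°;  2α = 43.60°
n_0 = (+0.7531, +0.6579)
n_1 = (+0.1084, +0.9941)
n_2 = (-0.5388, +0.8424)
n_3 = (-0.9224, +0.3863)
n_4 = (-0.9854, -0.1701)
n_5 = (-0.3813, -0.9244)
n_6 = (+0.8773, -0.4799)
  (0,1): δ = 137.36°  ·
  (0,2): δ = 98.53°  ·
  (0,3): δ = 63.86°  ·
  (0,4): δ = 31.34°  ✓
  (0,5): δ = 26.45°  ✓
  (0,6): δ = 110.18°  ·
  (1,2): δ = 141.17°  ·
  (1,3): δ = 106.50°  ·
  (1,4): δ = 73.98°  ·
  (1,5): δ = 16.19°  ✓
  (1,6): δ = 67.54°  ·
  (2,3): δ = 145.33°  ·
  (2,4): δ = 112.81°  ·
  (2,5): δ = 55.02°  ·
  (2,6): δ = 28.72°  ✓
  (3,4): δ = 147.48°  ·
  (3,5): δ = 89.69°  ·
  (3,6): δ = 5.96°  ✓
  (4,5): δ = 122.21°  ·
  (4,6): δ = 38.47°  ✓
  (5,6): δ = 96.27°  ·
antipodal pairs: 6

count = 6; pairs: (0,4), (0,5), (1,5), (2,6), (3,6), (4,6)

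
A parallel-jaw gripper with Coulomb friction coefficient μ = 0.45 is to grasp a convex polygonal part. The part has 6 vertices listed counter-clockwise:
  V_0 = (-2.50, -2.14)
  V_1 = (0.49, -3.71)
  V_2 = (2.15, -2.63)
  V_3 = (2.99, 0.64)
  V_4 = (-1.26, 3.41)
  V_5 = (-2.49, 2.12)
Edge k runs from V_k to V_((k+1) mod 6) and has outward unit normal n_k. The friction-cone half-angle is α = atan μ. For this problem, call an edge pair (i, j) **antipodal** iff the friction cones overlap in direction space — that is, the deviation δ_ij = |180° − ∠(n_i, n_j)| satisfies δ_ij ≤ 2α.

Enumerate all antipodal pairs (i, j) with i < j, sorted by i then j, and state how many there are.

count = 4; pairs: (0,3), (1,4), (2,4), (2,5)

α = atan 0.45 = 24.23°;  2α = 48.46°
n_0 = (-0.4649, -0.8854)
n_1 = (+0.5453, -0.8382)
n_2 = (+0.9686, -0.2488)
n_3 = (+0.5460, +0.8378)
n_4 = (-0.7237, +0.6901)
n_5 = (-1.0000, +0.0023)
  (0,1): δ = 119.25°  ·
  (0,2): δ = 76.70°  ·
  (0,3): δ = 5.39°  ✓
  (0,4): δ = 74.07°  ·
  (0,5): δ = 117.57°  ·
  (1,2): δ = 137.45°  ·
  (1,3): δ = 66.14°  ·
  (1,4): δ = 13.32°  ✓
  (1,5): δ = 56.82°  ·
  (2,3): δ = 108.69°  ·
  (2,4): δ = 29.23°  ✓
  (2,5): δ = 14.27°  ✓
  (3,4): δ = 100.54°  ·
  (3,5): δ = 57.04°  ·
  (4,5): δ = 136.50°  ·
antipodal pairs: 4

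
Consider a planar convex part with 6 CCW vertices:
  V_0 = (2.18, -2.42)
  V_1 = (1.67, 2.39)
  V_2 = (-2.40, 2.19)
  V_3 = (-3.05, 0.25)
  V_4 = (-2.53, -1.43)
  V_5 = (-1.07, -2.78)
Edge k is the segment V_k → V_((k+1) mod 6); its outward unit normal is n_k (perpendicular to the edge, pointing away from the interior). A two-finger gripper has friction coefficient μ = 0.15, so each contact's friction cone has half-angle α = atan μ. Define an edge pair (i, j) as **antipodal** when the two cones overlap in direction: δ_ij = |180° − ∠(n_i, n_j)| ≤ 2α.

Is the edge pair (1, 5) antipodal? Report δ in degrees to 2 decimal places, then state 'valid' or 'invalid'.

α = atan 0.15 = 8.53°;  2α = 17.06°
edge 1: e_1 = (-4.07, -0.20);  n_1 = (-0.0491, +0.9988)
edge 5: e_5 = (+3.25, +0.36);  n_5 = (+0.1101, -0.9939)
∠(n_1, n_5) = 176.49°
δ = |180° − 176.49°| = 3.51°
3.51° ≤ 2α = 17.06°  →  valid

δ = 3.51°, valid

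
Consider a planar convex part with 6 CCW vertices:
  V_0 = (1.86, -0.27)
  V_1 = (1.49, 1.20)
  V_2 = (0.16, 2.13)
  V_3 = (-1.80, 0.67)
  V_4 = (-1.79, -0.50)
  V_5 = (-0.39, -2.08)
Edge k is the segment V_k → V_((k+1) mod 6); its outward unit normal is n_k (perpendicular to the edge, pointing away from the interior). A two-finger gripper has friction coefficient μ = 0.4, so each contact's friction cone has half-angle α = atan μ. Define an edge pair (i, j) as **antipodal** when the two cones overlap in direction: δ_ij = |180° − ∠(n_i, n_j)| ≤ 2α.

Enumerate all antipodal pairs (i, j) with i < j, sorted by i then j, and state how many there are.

α = atan 0.4 = 21.80°;  2α = 43.60°
n_0 = (+0.9698, +0.2441)
n_1 = (+0.5730, +0.8195)
n_2 = (-0.5974, +0.8020)
n_3 = (-1.0000, -0.0085)
n_4 = (-0.7485, -0.6632)
n_5 = (+0.6268, -0.7792)
  (0,1): δ = 139.09°  ·
  (0,2): δ = 67.45°  ·
  (0,3): δ = 13.64°  ✓
  (0,4): δ = 27.42°  ✓
  (0,5): δ = 114.69°  ·
  (1,2): δ = 108.35°  ·
  (1,3): δ = 54.55°  ·
  (1,4): δ = 13.49°  ✓
  (1,5): δ = 73.78°  ·
  (2,3): δ = 126.19°  ·
  (2,4): δ = 85.14°  ·
  (2,5): δ = 2.13°  ✓
  (3,4): δ = 138.95°  ·
  (3,5): δ = 51.67°  ·
  (4,5): δ = 92.73°  ·
antipodal pairs: 4

count = 4; pairs: (0,3), (0,4), (1,4), (2,5)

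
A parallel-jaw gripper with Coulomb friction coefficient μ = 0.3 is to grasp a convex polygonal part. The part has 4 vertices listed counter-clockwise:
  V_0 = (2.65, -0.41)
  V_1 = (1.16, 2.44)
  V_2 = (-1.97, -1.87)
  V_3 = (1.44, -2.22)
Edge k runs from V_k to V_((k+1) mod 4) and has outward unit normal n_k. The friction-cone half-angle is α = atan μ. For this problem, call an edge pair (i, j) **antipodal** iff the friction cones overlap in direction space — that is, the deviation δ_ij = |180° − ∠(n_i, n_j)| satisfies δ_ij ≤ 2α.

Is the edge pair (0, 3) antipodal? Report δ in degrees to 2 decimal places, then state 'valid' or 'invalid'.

α = atan 0.3 = 16.70°;  2α = 33.40°
edge 0: e_0 = (-1.49, +2.85);  n_0 = (+0.8862, +0.4633)
edge 3: e_3 = (+1.21, +1.81);  n_3 = (+0.8313, -0.5558)
∠(n_0, n_3) = 61.36°
δ = |180° − 61.36°| = 118.64°
118.64° > 2α = 33.40°  →  invalid

δ = 118.64°, invalid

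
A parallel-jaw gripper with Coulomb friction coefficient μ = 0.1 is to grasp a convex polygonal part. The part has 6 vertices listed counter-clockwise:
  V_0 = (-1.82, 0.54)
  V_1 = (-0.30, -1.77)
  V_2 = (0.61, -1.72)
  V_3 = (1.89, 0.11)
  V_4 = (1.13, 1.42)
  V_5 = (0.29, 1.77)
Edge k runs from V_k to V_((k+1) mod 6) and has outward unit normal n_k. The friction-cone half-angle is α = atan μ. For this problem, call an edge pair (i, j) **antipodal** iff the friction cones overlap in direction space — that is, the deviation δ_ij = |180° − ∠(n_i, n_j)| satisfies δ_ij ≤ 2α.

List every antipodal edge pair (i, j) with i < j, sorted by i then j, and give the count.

α = atan 0.1 = 5.71°;  2α = 11.42°
n_0 = (-0.8354, -0.5497)
n_1 = (+0.0549, -0.9985)
n_2 = (+0.8194, -0.5732)
n_3 = (+0.8650, +0.5018)
n_4 = (+0.3846, +0.9231)
n_5 = (-0.5036, +0.8639)
  (0,1): δ = 120.20°  ·
  (0,2): δ = 68.32°  ·
  (0,3): δ = 3.22°  ✓
  (0,4): δ = 34.03°  ·
  (0,5): δ = 86.89°  ·
  (1,2): δ = 128.12°  ·
  (1,3): δ = 63.02°  ·
  (1,4): δ = 25.76°  ·
  (1,5): δ = 27.09°  ·
  (2,3): δ = 114.91°  ·
  (2,4): δ = 77.65°  ·
  (2,5): δ = 24.79°  ·
  (3,4): δ = 142.74°  ·
  (3,5): δ = 89.88°  ·
  (4,5): δ = 127.14°  ·
antipodal pairs: 1

count = 1; pairs: (0,3)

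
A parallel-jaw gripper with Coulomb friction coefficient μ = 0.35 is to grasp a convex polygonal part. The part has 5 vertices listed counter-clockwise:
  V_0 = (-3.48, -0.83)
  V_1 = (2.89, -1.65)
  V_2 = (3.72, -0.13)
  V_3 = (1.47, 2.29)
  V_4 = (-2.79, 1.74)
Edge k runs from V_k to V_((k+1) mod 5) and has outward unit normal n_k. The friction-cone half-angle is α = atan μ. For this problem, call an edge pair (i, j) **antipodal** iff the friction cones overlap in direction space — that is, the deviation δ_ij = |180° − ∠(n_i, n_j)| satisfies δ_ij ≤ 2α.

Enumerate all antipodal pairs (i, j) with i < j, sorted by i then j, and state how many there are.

count = 2; pairs: (0,3), (1,4)

α = atan 0.35 = 19.29°;  2α = 38.58°
n_0 = (-0.1277, -0.9918)
n_1 = (+0.8777, -0.4793)
n_2 = (+0.7324, +0.6809)
n_3 = (-0.1280, +0.9918)
n_4 = (-0.9658, +0.2593)
  (0,1): δ = 111.30°  ·
  (0,2): δ = 39.75°  ·
  (0,3): δ = 14.69°  ✓
  (0,4): δ = 82.31°  ·
  (1,2): δ = 108.45°  ·
  (1,3): δ = 54.01°  ·
  (1,4): δ = 13.61°  ✓
  (2,3): δ = 125.56°  ·
  (2,4): δ = 57.94°  ·
  (3,4): δ = 112.39°  ·
antipodal pairs: 2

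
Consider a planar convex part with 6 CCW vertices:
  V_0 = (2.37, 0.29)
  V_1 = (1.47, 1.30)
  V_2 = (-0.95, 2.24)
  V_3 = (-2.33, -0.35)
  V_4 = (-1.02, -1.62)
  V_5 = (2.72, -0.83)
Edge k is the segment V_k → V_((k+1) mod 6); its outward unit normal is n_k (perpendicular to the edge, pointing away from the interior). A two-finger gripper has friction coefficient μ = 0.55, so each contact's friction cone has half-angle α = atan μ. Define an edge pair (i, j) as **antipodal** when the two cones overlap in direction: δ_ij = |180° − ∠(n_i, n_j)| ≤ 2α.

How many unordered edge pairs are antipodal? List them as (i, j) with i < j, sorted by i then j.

count = 6; pairs: (0,3), (1,3), (1,4), (2,4), (2,5), (3,5)

α = atan 0.55 = 28.81°;  2α = 57.62°
n_0 = (+0.7466, +0.6653)
n_1 = (+0.3621, +0.9321)
n_2 = (-0.8825, +0.4702)
n_3 = (-0.6961, -0.7180)
n_4 = (+0.2067, -0.9784)
n_5 = (+0.9545, +0.2983)
  (0,1): δ = 152.93°  ·
  (0,2): δ = 69.75°  ·
  (0,3): δ = 4.18°  ✓
  (0,4): δ = 60.22°  ·
  (0,5): δ = 155.65°  ·
  (1,2): δ = 96.82°  ·
  (1,3): δ = 22.88°  ✓
  (1,4): δ = 33.15°  ✓
  (1,5): δ = 128.58°  ·
  (2,3): δ = 106.06°  ·
  (2,4): δ = 50.02°  ✓
  (2,5): δ = 45.40°  ✓
  (3,4): δ = 123.96°  ·
  (3,5): δ = 28.53°  ✓
  (4,5): δ = 84.57°  ·
antipodal pairs: 6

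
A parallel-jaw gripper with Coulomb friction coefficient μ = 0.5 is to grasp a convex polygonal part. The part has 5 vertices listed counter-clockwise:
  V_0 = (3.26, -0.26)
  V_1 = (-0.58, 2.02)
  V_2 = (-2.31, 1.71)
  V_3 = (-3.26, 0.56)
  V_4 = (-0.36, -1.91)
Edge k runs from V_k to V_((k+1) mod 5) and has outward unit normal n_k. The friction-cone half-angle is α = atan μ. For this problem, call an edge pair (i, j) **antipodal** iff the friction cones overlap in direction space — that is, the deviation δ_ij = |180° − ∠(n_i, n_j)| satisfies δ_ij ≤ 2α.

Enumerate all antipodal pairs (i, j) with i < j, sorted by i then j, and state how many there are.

count = 4; pairs: (0,3), (1,3), (1,4), (2,4)

α = atan 0.5 = 26.57°;  2α = 53.13°
n_0 = (+0.5105, +0.8599)
n_1 = (-0.1764, +0.9843)
n_2 = (-0.7710, +0.6369)
n_3 = (-0.6484, -0.7613)
n_4 = (+0.4147, -0.9099)
  (0,1): δ = 139.14°  ·
  (0,2): δ = 98.86°  ·
  (0,3): δ = 9.72°  ✓
  (0,4): δ = 55.20°  ·
  (1,2): δ = 139.72°  ·
  (1,3): δ = 50.58°  ✓
  (1,4): δ = 14.34°  ✓
  (2,3): δ = 90.86°  ·
  (2,4): δ = 25.94°  ✓
  (3,4): δ = 115.07°  ·
antipodal pairs: 4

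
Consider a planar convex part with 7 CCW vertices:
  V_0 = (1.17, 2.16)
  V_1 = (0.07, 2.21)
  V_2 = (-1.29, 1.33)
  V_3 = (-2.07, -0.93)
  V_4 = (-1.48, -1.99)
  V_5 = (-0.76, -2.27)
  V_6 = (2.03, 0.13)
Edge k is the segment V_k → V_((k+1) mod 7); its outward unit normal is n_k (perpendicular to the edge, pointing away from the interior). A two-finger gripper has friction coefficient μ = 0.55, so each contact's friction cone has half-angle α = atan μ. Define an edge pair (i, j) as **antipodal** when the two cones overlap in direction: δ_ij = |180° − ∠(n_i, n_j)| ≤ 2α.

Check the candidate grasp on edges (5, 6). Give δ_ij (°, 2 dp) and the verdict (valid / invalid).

δ = 107.74°, invalid

α = atan 0.55 = 28.81°;  2α = 57.62°
edge 5: e_5 = (+2.79, +2.40);  n_5 = (+0.6521, -0.7581)
edge 6: e_6 = (-0.86, +2.03);  n_6 = (+0.9208, +0.3901)
∠(n_5, n_6) = 72.26°
δ = |180° − 72.26°| = 107.74°
107.74° > 2α = 57.62°  →  invalid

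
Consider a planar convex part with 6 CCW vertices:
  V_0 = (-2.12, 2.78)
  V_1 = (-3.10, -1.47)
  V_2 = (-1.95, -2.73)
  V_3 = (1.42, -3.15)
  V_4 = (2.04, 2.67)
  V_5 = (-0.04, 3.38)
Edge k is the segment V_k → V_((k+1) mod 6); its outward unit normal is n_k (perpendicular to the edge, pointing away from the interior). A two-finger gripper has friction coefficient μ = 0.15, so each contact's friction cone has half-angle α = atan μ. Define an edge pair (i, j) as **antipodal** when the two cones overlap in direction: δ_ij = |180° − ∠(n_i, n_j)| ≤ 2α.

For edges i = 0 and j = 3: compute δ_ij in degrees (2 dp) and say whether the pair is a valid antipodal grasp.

α = atan 0.15 = 8.53°;  2α = 17.06°
edge 0: e_0 = (-0.98, -4.25);  n_0 = (-0.9744, +0.2247)
edge 3: e_3 = (+0.62, +5.82);  n_3 = (+0.9944, -0.1059)
∠(n_0, n_3) = 173.10°
δ = |180° − 173.10°| = 6.90°
6.90° ≤ 2α = 17.06°  →  valid

δ = 6.90°, valid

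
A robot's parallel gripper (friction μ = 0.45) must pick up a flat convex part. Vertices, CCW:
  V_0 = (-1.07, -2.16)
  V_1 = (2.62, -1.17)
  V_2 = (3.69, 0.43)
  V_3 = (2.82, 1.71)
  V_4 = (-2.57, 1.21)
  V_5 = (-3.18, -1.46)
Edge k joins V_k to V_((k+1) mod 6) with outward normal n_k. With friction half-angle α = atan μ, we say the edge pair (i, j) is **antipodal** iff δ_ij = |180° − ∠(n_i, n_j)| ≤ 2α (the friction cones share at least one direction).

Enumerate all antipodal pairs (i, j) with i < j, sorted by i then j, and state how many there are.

count = 5; pairs: (0,3), (1,4), (2,4), (2,5), (3,5)

α = atan 0.45 = 24.23°;  2α = 48.46°
n_0 = (+0.2591, -0.9658)
n_1 = (+0.8313, -0.5559)
n_2 = (+0.8270, +0.5621)
n_3 = (-0.0924, +0.9957)
n_4 = (-0.9749, +0.2227)
n_5 = (-0.3149, -0.9491)
  (0,1): δ = 138.79°  ·
  (0,2): δ = 70.81°  ·
  (0,3): δ = 9.72°  ✓
  (0,4): δ = 62.11°  ·
  (0,5): δ = 146.63°  ·
  (1,2): δ = 112.02°  ·
  (1,3): δ = 50.93°  ·
  (1,4): δ = 20.90°  ✓
  (1,5): δ = 105.42°  ·
  (2,3): δ = 118.90°  ·
  (2,4): δ = 47.07°  ✓
  (2,5): δ = 37.44°  ✓
  (3,4): δ = 108.17°  ·
  (3,5): δ = 23.65°  ✓
  (4,5): δ = 95.48°  ·
antipodal pairs: 5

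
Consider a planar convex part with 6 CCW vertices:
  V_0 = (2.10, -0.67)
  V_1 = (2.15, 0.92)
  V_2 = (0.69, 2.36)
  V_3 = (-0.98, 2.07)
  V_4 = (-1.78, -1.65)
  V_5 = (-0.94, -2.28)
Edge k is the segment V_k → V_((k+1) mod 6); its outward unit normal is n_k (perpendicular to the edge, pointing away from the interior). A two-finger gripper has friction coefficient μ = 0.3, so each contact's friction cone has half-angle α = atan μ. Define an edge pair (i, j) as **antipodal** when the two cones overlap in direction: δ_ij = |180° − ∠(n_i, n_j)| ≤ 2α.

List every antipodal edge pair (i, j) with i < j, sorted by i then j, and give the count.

α = atan 0.3 = 16.70°;  2α = 33.40°
n_0 = (+0.9995, -0.0314)
n_1 = (+0.7022, +0.7120)
n_2 = (-0.1711, +0.9853)
n_3 = (-0.9776, +0.2102)
n_4 = (-0.6000, -0.8000)
n_5 = (+0.4680, -0.8837)
  (0,1): δ = 132.80°  ·
  (0,2): δ = 78.35°  ·
  (0,3): δ = 10.34°  ✓
  (0,4): δ = 54.93°  ·
  (0,5): δ = 119.71°  ·
  (1,2): δ = 125.54°  ·
  (1,3): δ = 57.53°  ·
  (1,4): δ = 7.73°  ✓
  (1,5): δ = 72.51°  ·
  (2,3): δ = 111.99°  ·
  (2,4): δ = 46.72°  ·
  (2,5): δ = 18.05°  ✓
  (3,4): δ = 114.73°  ·
  (3,5): δ = 49.96°  ·
  (4,5): δ = 115.22°  ·
antipodal pairs: 3

count = 3; pairs: (0,3), (1,4), (2,5)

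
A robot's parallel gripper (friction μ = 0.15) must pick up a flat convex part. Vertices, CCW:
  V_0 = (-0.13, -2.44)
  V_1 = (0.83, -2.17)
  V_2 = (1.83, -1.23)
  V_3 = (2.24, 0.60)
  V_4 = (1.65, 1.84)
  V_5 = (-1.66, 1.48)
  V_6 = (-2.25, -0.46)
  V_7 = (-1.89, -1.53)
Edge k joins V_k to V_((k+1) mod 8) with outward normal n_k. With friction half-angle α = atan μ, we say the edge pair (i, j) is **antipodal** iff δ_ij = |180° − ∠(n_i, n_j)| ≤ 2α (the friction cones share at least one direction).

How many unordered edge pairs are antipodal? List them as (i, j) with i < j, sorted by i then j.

α = atan 0.15 = 8.53°;  2α = 17.06°
n_0 = (+0.2707, -0.9627)
n_1 = (+0.6849, -0.7286)
n_2 = (+0.9758, -0.2186)
n_3 = (+0.9030, +0.4297)
n_4 = (-0.1081, +0.9941)
n_5 = (-0.9567, +0.2910)
n_6 = (-0.9478, -0.3189)
n_7 = (-0.4593, -0.8883)
  (0,1): δ = 152.48°  ·
  (0,2): δ = 118.34°  ·
  (0,3): δ = 80.26°  ·
  (0,4): δ = 9.50°  ✓
  (0,5): δ = 57.38°  ·
  (0,6): δ = 92.89°  ·
  (0,7): δ = 136.95°  ·
  (1,2): δ = 145.86°  ·
  (1,3): δ = 107.78°  ·
  (1,4): δ = 37.02°  ·
  (1,5): δ = 29.86°  ·
  (1,6): δ = 65.37°  ·
  (1,7): δ = 109.43°  ·
  (2,3): δ = 141.93°  ·
  (2,4): δ = 71.16°  ·
  (2,5): δ = 4.29°  ✓
  (2,6): δ = 31.22°  ·
  (2,7): δ = 75.29°  ·
  (3,4): δ = 109.24°  ·
  (3,5): δ = 42.36°  ·
  (3,6): δ = 6.85°  ✓
  (3,7): δ = 37.21°  ·
  (4,5): δ = 113.12°  ·
  (4,6): δ = 77.61°  ·
  (4,7): δ = 33.55°  ·
  (5,6): δ = 144.49°  ·
  (5,7): δ = 100.43°  ·
  (6,7): δ = 135.94°  ·
antipodal pairs: 3

count = 3; pairs: (0,4), (2,5), (3,6)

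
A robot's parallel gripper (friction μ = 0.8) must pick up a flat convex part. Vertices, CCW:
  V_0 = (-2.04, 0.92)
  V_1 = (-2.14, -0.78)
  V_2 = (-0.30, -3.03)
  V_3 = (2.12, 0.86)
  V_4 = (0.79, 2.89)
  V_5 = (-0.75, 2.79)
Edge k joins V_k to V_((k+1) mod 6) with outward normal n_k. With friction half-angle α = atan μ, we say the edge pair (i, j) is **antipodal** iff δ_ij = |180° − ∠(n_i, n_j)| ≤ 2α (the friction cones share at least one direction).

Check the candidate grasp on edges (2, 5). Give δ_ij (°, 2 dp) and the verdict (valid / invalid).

α = atan 0.8 = 38.66°;  2α = 77.32°
edge 2: e_2 = (+2.42, +3.89);  n_2 = (+0.8491, -0.5282)
edge 5: e_5 = (-1.29, -1.87);  n_5 = (-0.8231, +0.5678)
∠(n_2, n_5) = 177.29°
δ = |180° − 177.29°| = 2.71°
2.71° ≤ 2α = 77.32°  →  valid

δ = 2.71°, valid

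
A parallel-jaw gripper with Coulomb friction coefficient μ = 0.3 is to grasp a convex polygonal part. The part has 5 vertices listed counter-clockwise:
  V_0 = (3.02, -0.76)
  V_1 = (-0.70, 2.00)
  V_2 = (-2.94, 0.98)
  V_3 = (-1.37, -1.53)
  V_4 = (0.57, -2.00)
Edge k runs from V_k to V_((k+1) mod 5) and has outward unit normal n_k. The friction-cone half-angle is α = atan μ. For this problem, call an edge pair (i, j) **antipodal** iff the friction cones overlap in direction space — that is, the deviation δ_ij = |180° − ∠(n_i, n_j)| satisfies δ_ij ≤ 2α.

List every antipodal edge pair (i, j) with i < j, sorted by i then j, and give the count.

α = atan 0.3 = 16.70°;  2α = 33.40°
n_0 = (+0.5958, +0.8031)
n_1 = (-0.4144, +0.9101)
n_2 = (-0.8478, -0.5303)
n_3 = (-0.2355, -0.9719)
n_4 = (+0.4516, -0.8922)
  (0,1): δ = 118.94°  ·
  (0,2): δ = 21.40°  ✓
  (0,3): δ = 22.95°  ✓
  (0,4): δ = 63.42°  ·
  (1,2): δ = 82.46°  ·
  (1,3): δ = 38.10°  ·
  (1,4): δ = 2.36°  ✓
  (2,3): δ = 135.64°  ·
  (2,4): δ = 95.18°  ·
  (3,4): δ = 139.54°  ·
antipodal pairs: 3

count = 3; pairs: (0,2), (0,3), (1,4)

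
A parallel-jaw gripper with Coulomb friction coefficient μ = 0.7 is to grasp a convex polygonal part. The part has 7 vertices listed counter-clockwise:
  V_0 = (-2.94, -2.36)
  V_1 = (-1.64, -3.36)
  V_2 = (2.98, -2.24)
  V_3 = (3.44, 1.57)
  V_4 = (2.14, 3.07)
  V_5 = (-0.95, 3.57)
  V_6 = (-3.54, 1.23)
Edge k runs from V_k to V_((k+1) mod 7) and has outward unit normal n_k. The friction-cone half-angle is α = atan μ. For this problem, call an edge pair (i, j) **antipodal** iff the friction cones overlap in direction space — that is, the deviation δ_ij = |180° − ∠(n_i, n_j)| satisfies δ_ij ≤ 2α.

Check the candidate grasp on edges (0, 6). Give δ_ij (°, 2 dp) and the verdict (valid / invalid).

α = atan 0.7 = 34.99°;  2α = 69.98°
edge 0: e_0 = (+1.30, -1.00);  n_0 = (-0.6097, -0.7926)
edge 6: e_6 = (+0.60, -3.59);  n_6 = (-0.9863, -0.1648)
∠(n_0, n_6) = 42.94°
δ = |180° − 42.94°| = 137.06°
137.06° > 2α = 69.98°  →  invalid

δ = 137.06°, invalid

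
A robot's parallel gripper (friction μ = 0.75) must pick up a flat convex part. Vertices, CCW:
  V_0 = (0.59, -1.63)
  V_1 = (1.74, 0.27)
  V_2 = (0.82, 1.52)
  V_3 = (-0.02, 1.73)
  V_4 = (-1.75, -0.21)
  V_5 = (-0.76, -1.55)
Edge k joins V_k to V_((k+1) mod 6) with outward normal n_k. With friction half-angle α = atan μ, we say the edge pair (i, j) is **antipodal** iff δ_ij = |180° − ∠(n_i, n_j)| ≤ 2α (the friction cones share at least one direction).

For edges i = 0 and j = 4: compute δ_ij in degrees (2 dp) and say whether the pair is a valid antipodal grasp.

α = atan 0.75 = 36.87°;  2α = 73.74°
edge 0: e_0 = (+1.15, +1.90);  n_0 = (+0.8555, -0.5178)
edge 4: e_4 = (+0.99, -1.34);  n_4 = (-0.8043, -0.5942)
∠(n_0, n_4) = 112.36°
δ = |180° − 112.36°| = 67.64°
67.64° ≤ 2α = 73.74°  →  valid

δ = 67.64°, valid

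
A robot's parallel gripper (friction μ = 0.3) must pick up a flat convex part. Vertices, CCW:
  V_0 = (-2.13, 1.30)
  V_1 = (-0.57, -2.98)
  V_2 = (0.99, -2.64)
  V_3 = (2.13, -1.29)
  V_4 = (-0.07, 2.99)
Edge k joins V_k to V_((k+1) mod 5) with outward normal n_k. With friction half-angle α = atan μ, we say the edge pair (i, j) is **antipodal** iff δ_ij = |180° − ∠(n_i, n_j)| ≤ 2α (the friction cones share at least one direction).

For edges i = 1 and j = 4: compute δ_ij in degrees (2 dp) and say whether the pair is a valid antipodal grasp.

δ = 27.07°, valid

α = atan 0.3 = 16.70°;  2α = 33.40°
edge 1: e_1 = (+1.56, +0.34);  n_1 = (+0.2129, -0.9771)
edge 4: e_4 = (-2.06, -1.69);  n_4 = (-0.6343, +0.7731)
∠(n_1, n_4) = 152.93°
δ = |180° − 152.93°| = 27.07°
27.07° ≤ 2α = 33.40°  →  valid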